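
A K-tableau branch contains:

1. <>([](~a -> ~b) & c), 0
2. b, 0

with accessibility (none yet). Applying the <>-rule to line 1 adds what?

a fresh world 1 with 0R1, and [](~a -> ~b) & c at 1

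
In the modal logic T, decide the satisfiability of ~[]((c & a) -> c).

Unsatisfiable

1. ~[]((c & a) -> c), 0
2. ~((c & a) -> c), 1
3. c & a, 1
4. ~c, 1
5. c, 1
6. a, 1
Accessibility: 0R0, 0R1, 1R1
Branch closes: c and ~c both at 1.
Every branch closes; the branch above is one of them.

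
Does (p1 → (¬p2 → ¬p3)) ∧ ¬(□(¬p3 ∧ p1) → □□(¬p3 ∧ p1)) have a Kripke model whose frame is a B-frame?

Satisfiable (open branch found)

1. (p1 → (¬p2 → ¬p3)) ∧ ¬(□(¬p3 ∧ p1) → □□(¬p3 ∧ p1)), w0
2. p1 → (¬p2 → ¬p3), w0
3. ¬(□(¬p3 ∧ p1) → □□(¬p3 ∧ p1)), w0
4. □(¬p3 ∧ p1), w0
5. ¬□□(¬p3 ∧ p1), w0
6. ¬p3 ∧ p1, w0
7. ¬p3, w0
8. p1, w0
9. ¬p2 → ¬p3, w0
10. ¬□(¬p3 ∧ p1), w1
11. ¬p3 ∧ p1, w1
12. ¬p3, w1
13. p1, w1
14. ¬(¬p3 ∧ p1), w2
15. ¬p1, w2
Accessibility: w0Rw0, w0Rw1, w1Rw0, w1Rw1, w1Rw2, w2Rw1, w2Rw2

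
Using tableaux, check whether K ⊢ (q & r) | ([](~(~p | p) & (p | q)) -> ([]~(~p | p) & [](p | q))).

Tableau for the negation ~((q & r) | ([](~(~p | p) & (p | q)) -> ([]~(~p | p) & [](p | q)))):
1. ~((q & r) | ([](~(~p | p) & (p | q)) -> ([]~(~p | p) & [](p | q)))), w0
2. ~(q & r), w0
3. ~([](~(~p | p) & (p | q)) -> ([]~(~p | p) & [](p | q))), w0
4. [](~(~p | p) & (p | q)), w0
5. ~([]~(~p | p) & [](p | q)), w0
6. ~r, w0
7. ~[](p | q), w0
8. ~(p | q), w1
9. ~p, w1
10. ~q, w1
11. ~(~p | p) & (p | q), w1
12. ~(~p | p), w1
13. p | q, w1
14. p, w1
Accessibility: w0Rw1
Branch closes: p and ~p both at w1.
Every branch of the negation's tableau closes; the branch above is one of them.

Valid in K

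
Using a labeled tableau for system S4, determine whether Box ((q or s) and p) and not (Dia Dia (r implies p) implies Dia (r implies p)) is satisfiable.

No, unsatisfiable

1. Box ((q or s) and p) and not (Dia Dia (r implies p) implies Dia (r implies p)), w0
2. Box ((q or s) and p), w0
3. not (Dia Dia (r implies p) implies Dia (r implies p)), w0
4. Dia Dia (r implies p), w0
5. not Dia (r implies p), w0
6. (q or s) and p, w0
7. q or s, w0
8. p, w0
9. not (r implies p), w0
10. r, w0
11. not p, w0
Accessibility: w0Rw0
Branch closes: p and not p both at w0.
(One branch shown.) All branches close.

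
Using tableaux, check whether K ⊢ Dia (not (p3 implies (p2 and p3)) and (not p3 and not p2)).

Not valid

Tableau for the negation not Dia (not (p3 implies (p2 and p3)) and (not p3 and not p2)):
1. not Dia (not (p3 implies (p2 and p3)) and (not p3 and not p2)), 0
The negation has an open branch (countermodel exists).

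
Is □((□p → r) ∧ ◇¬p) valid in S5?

No, not valid

Tableau for the negation ¬□((□p → r) ∧ ◇¬p):
1. ¬□((□p → r) ∧ ◇¬p), u
2. ¬((□p → r) ∧ ◇¬p), v   [¬□-rule on 1: fresh world v, uRv]
3. ¬◇¬p, v   [¬∧-rule on 2 (branches; this branch)]
4. p, u   [¬◇-rule on 3 via vRu]
5. p, v   [¬◇-rule on 3 via vRv]
Accessibility: uRu, uRv, vRu, vRv
The negation has an open branch (countermodel exists).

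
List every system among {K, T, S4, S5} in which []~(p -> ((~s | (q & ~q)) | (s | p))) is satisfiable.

K

T-tableau for the formula:
1. []~(p -> ((~s | (q & ~q)) | (s | p))), u
2. ~(p -> ((~s | (q & ~q)) | (s | p))), u
3. p, u
4. ~((~s | (q & ~q)) | (s | p)), u
5. ~(~s | (q & ~q)), u
6. ~(s | p), u
7. s, u
8. ~(q & ~q), u
9. ~s, u
10. ~p, u
Accessibility: uRu
Branch closes: s and ~s both at u.
Every branch closes (one shown): unsatisfiable in T, hence also in S4, S5 (every S4/S5-frame is a T-frame).
K-tableau for the formula:
1. []~(p -> ((~s | (q & ~q)) | (s | p))), u
Complete open branch: satisfiable in K.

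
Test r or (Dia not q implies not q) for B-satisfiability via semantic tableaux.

1. r or (Dia not q implies not q), w0
2. Dia not q implies not q, w0
3. not q, w0
Accessibility: w0Rw0

Yes, satisfiable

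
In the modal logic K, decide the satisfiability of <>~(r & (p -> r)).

1. <>~(r & (p -> r)), u
2. ~(r & (p -> r)), v   [<>-rule on 1: fresh world v, uRv]
3. ~(p -> r), v   [~&-rule on 2 (branches; this branch)]
4. p, v   [~->-rule on 3]
5. ~r, v   [~->-rule on 3]
Accessibility: uRv

Yes, satisfiable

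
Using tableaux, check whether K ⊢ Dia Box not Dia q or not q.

No, not valid

Tableau for the negation not (Dia Box not Dia q or not q):
1. not (Dia Box not Dia q or not q), w0
2. not Dia Box not Dia q, w0
3. q, w0
The negation has an open branch (countermodel exists).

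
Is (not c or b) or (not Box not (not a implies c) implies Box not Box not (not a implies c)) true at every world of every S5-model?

Tableau for the negation not ((not c or b) or (not Box not (not a implies c) implies Box not Box not (not a implies c))):
1. not ((not c or b) or (not Box not (not a implies c) implies Box not Box not (not a implies c))), 0
2. not (not c or b), 0
3. not (not Box not (not a implies c) implies Box not Box not (not a implies c)), 0
4. c, 0
5. not b, 0
6. not Box not (not a implies c), 0
7. not Box not Box not (not a implies c), 0
8. not a implies c, 1
9. c, 1
10. Box not (not a implies c), 2
11. not (not a implies c), 0
12. not a, 0
13. not c, 0
Accessibility: 0R0, 0R1, 0R2, 1R0, 1R1, 1R2, 2R0, 2R1, 2R2
Branch closes: c and not c both at 0.
All branches of the negation close; one closing branch shown above.

Yes, valid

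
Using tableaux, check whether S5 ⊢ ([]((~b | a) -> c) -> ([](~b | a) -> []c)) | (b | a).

Valid in S5

Tableau for the negation ~(([]((~b | a) -> c) -> ([](~b | a) -> []c)) | (b | a)):
1. ~(([]((~b | a) -> c) -> ([](~b | a) -> []c)) | (b | a)), u
2. ~([]((~b | a) -> c) -> ([](~b | a) -> []c)), u
3. ~(b | a), u
4. []((~b | a) -> c), u
5. ~([](~b | a) -> []c), u
6. ~b, u
7. ~a, u
8. [](~b | a), u
9. ~[]c, u
10. (~b | a) -> c, u
11. ~b | a, u
12. c, u
13. ~c, v
14. (~b | a) -> c, v
15. ~b | a, v
16. ~(~b | a), v
17. b, v
18. ~a, v
19. a, v
Accessibility: uRu, uRv, vRu, vRv
Branch closes: a and ~a both at v.
Every branch of the negation's tableau closes; the branch above is one of them.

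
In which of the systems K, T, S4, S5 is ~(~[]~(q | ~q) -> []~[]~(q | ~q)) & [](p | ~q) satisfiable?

K-tableau for the formula:
1. ~(~[]~(q | ~q) -> []~[]~(q | ~q)) & [](p | ~q), 0
2. ~(~[]~(q | ~q) -> []~[]~(q | ~q)), 0
3. [](p | ~q), 0
4. ~[]~(q | ~q), 0
5. ~[]~[]~(q | ~q), 0
6. q | ~q, 1
7. p | ~q, 1
8. ~q, 1
9. []~(q | ~q), 2
10. p | ~q, 2
11. ~q, 2
Accessibility: 0R1, 0R2
Complete open branch: satisfiable in K.
T-tableau for the formula:
1. ~(~[]~(q | ~q) -> []~[]~(q | ~q)) & [](p | ~q), 0
2. ~(~[]~(q | ~q) -> []~[]~(q | ~q)), 0
3. [](p | ~q), 0
4. ~[]~(q | ~q), 0
5. ~[]~[]~(q | ~q), 0
6. p | ~q, 0
7. ~q, 0
8. q | ~q, 1
9. p | ~q, 1
10. ~q, 1
11. []~(q | ~q), 2
12. p | ~q, 2
13. ~(q | ~q), 2
14. ~q, 2
15. q, 2
Accessibility: 0R0, 0R1, 0R2, 1R1, 2R2
Branch closes: q and ~q both at 2.
Every branch closes (one shown): unsatisfiable in T, hence also in S4, S5 (every S4/S5-frame is a T-frame).

K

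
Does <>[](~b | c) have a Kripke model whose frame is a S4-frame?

1. <>[](~b | c), 0
2. [](~b | c), 1   [<>-rule on 1: fresh world 1, 0R1]
3. ~b | c, 1   [[]-rule on 2 via 1R1]
4. c, 1   [|-rule on 3 (branches; this branch)]
Accessibility: 0R0, 0R1, 1R1

Yes, satisfiable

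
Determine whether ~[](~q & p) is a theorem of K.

Tableau for the negation [](~q & p):
1. [](~q & p), 0
The negation has an open branch (countermodel exists).

Not valid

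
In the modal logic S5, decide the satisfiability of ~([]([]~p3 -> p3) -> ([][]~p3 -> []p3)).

1. ~([]([]~p3 -> p3) -> ([][]~p3 -> []p3)), w0
2. []([]~p3 -> p3), w0   [~->-rule on 1]
3. ~([][]~p3 -> []p3), w0   [~->-rule on 1]
4. [][]~p3, w0   [~->-rule on 3]
5. ~[]p3, w0   [~->-rule on 3]
6. []~p3 -> p3, w0   [[]-rule on 2 via w0Rw0]
7. []~p3, w0   [[]-rule on 4 via w0Rw0]
8. ~p3, w0   [[]-rule on 7 via w0Rw0]
9. ~[]~p3, w0   [->-rule on 6 (branches; this branch)]
10. ~p3, w1   [~[]-rule on 5: fresh world w1, w0Rw1]
11. []~p3 -> p3, w1   [[]-rule on 2 via w0Rw1]
12. []~p3, w1   [[]-rule on 4 via w0Rw1]
13. ~[]~p3, w1   [->-rule on 11 (branches; this branch)]
14. p3, w2   [~[]-rule on 9: fresh world w2, w0Rw2]
15. []~p3 -> p3, w2   [[]-rule on 2 via w0Rw2]
16. []~p3, w2   [[]-rule on 4 via w0Rw2]
17. ~p3, w2   [[]-rule on 7 via w0Rw2]
Accessibility: w0Rw0, w0Rw1, w0Rw2, w1Rw0, w1Rw1, w1Rw2, w2Rw0, w2Rw1, w2Rw2
Branch closes: p3 and ~p3 both at w2.
Every branch closes; the branch above is one of them.

No, unsatisfiable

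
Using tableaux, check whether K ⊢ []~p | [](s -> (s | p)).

Tableau for the negation ~([]~p | [](s -> (s | p))):
1. ~([]~p | [](s -> (s | p))), u
2. ~[]~p, u
3. ~[](s -> (s | p)), u
4. p, v
5. ~(s -> (s | p)), w
6. s, w
7. ~(s | p), w
8. ~s, w
9. ~p, w
Accessibility: uRv, uRw
Branch closes: s and ~s both at w.
Every branch of the negation's tableau closes; the branch above is one of them.

Valid in K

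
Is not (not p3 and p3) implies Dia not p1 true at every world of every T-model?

Tableau for the negation not (not (not p3 and p3) implies Dia not p1):
1. not (not (not p3 and p3) implies Dia not p1), w0
2. not (not p3 and p3), w0
3. not Dia not p1, w0
4. p1, w0
5. not p3, w0
Accessibility: w0Rw0
The negation has an open branch (countermodel exists).

Not valid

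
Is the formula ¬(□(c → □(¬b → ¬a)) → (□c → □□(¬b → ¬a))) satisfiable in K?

1. ¬(□(c → □(¬b → ¬a)) → (□c → □□(¬b → ¬a))), 0
2. □(c → □(¬b → ¬a)), 0   [¬→-rule on 1]
3. ¬(□c → □□(¬b → ¬a)), 0   [¬→-rule on 1]
4. □c, 0   [¬→-rule on 3]
5. ¬□□(¬b → ¬a), 0   [¬→-rule on 3]
6. ¬□(¬b → ¬a), 1   [¬□-rule on 5: fresh world 1, 0R1]
7. c → □(¬b → ¬a), 1   [□-rule on 2 via 0R1]
8. c, 1   [□-rule on 4 via 0R1]
9. □(¬b → ¬a), 1   [→-rule on 7 (branches; this branch)]
10. ¬(¬b → ¬a), 2   [¬□-rule on 6: fresh world 2, 1R2]
11. ¬b, 2   [¬→-rule on 10]
12. a, 2   [¬→-rule on 10]
13. ¬b → ¬a, 2   [□-rule on 9 via 1R2]
14. ¬a, 2   [→-rule on 13 (branches; this branch)]
Accessibility: 0R1, 1R2
Branch closes: a and ¬a both at 2.
(One branch shown.) All branches close.

No, unsatisfiable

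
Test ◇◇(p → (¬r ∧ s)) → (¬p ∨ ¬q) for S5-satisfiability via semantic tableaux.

1. ◇◇(p → (¬r ∧ s)) → (¬p ∨ ¬q), u
2. ¬p ∨ ¬q, u
3. ¬q, u
Accessibility: uRu

Satisfiable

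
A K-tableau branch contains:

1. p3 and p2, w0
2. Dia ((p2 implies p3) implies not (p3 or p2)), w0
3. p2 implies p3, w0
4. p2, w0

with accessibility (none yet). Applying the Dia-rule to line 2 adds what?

a fresh world w1 with w0Rw1, and (p2 implies p3) implies not (p3 or p2) at w1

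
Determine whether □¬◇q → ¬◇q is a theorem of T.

Yes, valid

Tableau for the negation ¬(□¬◇q → ¬◇q):
1. ¬(□¬◇q → ¬◇q), u
2. □¬◇q, u
3. ◇q, u
4. ¬◇q, u
5. ¬q, u
6. q, v
7. ¬◇q, v
8. ¬q, v
Accessibility: uRu, uRv, vRv
Branch closes: q and ¬q both at v.
All branches of the negation close; one closing branch shown above.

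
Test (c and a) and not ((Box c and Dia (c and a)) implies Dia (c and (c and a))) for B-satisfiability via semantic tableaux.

1. (c and a) and not ((Box c and Dia (c and a)) implies Dia (c and (c and a))), u
2. c and a, u
3. not ((Box c and Dia (c and a)) implies Dia (c and (c and a))), u
4. c, u
5. a, u
6. Box c and Dia (c and a), u
7. not Dia (c and (c and a)), u
8. Box c, u
9. Dia (c and a), u
10. not (c and (c and a)), u
11. not (c and a), u
12. not a, u
Accessibility: uRu
Branch closes: a and not a both at u.
All branches of the tableau close; one closing branch shown above.

Unsatisfiable (every branch closes)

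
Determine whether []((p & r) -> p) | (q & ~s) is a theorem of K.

Valid in K

Tableau for the negation ~([]((p & r) -> p) | (q & ~s)):
1. ~([]((p & r) -> p) | (q & ~s)), 0
2. ~[]((p & r) -> p), 0
3. ~(q & ~s), 0
4. s, 0
5. ~((p & r) -> p), 1
6. p & r, 1
7. ~p, 1
8. p, 1
9. r, 1
Accessibility: 0R1
Branch closes: p and ~p both at 1.
Every branch of the negation's tableau closes; the branch above is one of them.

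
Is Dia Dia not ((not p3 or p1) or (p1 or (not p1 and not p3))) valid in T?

Tableau for the negation not Dia Dia not ((not p3 or p1) or (p1 or (not p1 and not p3))):
1. not Dia Dia not ((not p3 or p1) or (p1 or (not p1 and not p3))), 0
2. not Dia not ((not p3 or p1) or (p1 or (not p1 and not p3))), 0
3. (not p3 or p1) or (p1 or (not p1 and not p3)), 0
4. p1 or (not p1 and not p3), 0
5. not p1 and not p3, 0
6. not p1, 0
7. not p3, 0
Accessibility: 0R0
The negation has an open branch (countermodel exists).

Not valid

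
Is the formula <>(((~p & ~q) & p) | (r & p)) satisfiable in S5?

Satisfiable (open branch found)

1. <>(((~p & ~q) & p) | (r & p)), w0
2. ((~p & ~q) & p) | (r & p), w1   [<>-rule on 1: fresh world w1, w0Rw1]
3. r & p, w1   [|-rule on 2 (branches; this branch)]
4. r, w1   [&-rule on 3]
5. p, w1   [&-rule on 3]
Accessibility: w0Rw0, w0Rw1, w1Rw0, w1Rw1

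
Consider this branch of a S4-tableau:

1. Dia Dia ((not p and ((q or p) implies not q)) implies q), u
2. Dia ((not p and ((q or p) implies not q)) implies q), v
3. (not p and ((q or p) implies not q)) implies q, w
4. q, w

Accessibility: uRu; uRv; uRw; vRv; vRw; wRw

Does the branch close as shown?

There is no literal clash: for every atom and world, at most one sign appears.

Not closed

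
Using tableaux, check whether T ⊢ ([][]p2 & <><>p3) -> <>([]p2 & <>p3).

Valid

Tableau for the negation ~(([][]p2 & <><>p3) -> <>([]p2 & <>p3)):
1. ~(([][]p2 & <><>p3) -> <>([]p2 & <>p3)), u
2. [][]p2 & <><>p3, u
3. ~<>([]p2 & <>p3), u
4. [][]p2, u
5. <><>p3, u
6. ~([]p2 & <>p3), u
7. []p2, u
8. p2, u
9. ~<>p3, u
10. ~p3, u
11. <>p3, v
12. ~([]p2 & <>p3), v
13. []p2, v
14. p2, v
15. ~p3, v
16. ~[]p2, v
17. p3, w
18. p2, w
19. ~p2, x
20. p2, x
Accessibility: uRu, uRv, vRv, vRw, vRx, wRw, xRx
Branch closes: p2 and ~p2 both at x.
Every branch of the negation's tableau closes; the branch above is one of them.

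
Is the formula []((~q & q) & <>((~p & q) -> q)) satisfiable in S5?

No, unsatisfiable

1. []((~q & q) & <>((~p & q) -> q)), u
2. (~q & q) & <>((~p & q) -> q), u
3. ~q & q, u
4. <>((~p & q) -> q), u
5. ~q, u
6. q, u
Accessibility: uRu
Branch closes: q and ~q both at u.
(One branch shown.) All branches close.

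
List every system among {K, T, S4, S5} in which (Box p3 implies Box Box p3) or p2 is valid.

S4, S5

T-tableau for the negation not ((Box p3 implies Box Box p3) or p2):
1. not ((Box p3 implies Box Box p3) or p2), 0
2. not (Box p3 implies Box Box p3), 0
3. not p2, 0
4. Box p3, 0
5. not Box Box p3, 0
6. p3, 0
7. not Box p3, 1
8. p3, 1
9. not p3, 2
Accessibility: 0R0, 0R1, 1R1, 1R2, 2R2
Complete open branch: countermodel on a T-frame, so not valid in T, nor in K (the same frame is also a K-frame).
S4-tableau for the negation not ((Box p3 implies Box Box p3) or p2):
1. not ((Box p3 implies Box Box p3) or p2), 0
2. not (Box p3 implies Box Box p3), 0
3. not p2, 0
4. Box p3, 0
5. not Box Box p3, 0
6. p3, 0
7. not Box p3, 1
8. p3, 1
9. not p3, 2
10. p3, 2
Accessibility: 0R0, 0R1, 0R2, 1R1, 1R2, 2R2
Branch closes: p3 and not p3 both at 2.
Every branch closes (one shown): valid in S4, hence also in S5 (every theorem of S4 is a theorem of S5).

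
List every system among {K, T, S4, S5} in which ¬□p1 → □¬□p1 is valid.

S4-tableau for the negation ¬(¬□p1 → □¬□p1):
1. ¬(¬□p1 → □¬□p1), u
2. ¬□p1, u
3. ¬□¬□p1, u
4. ¬p1, v
5. □p1, w
6. p1, w
Accessibility: uRu, uRv, uRw, vRv, wRw
Complete open branch: countermodel on an S4-frame, so not valid in S4, nor in K, T (the same frame is also a K-frame and a T-frame).
S5-tableau for the negation ¬(¬□p1 → □¬□p1):
1. ¬(¬□p1 → □¬□p1), u
2. ¬□p1, u
3. ¬□¬□p1, u
4. ¬p1, v
5. □p1, w
6. p1, u
7. p1, v
Accessibility: uRu, uRv, uRw, vRu, vRv, vRw, wRu, wRv, wRw
Branch closes: p1 and ¬p1 both at v.
Every branch closes (one shown): valid in S5.

S5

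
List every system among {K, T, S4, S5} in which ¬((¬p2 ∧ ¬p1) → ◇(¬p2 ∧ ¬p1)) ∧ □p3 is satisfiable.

T-tableau for the formula:
1. ¬((¬p2 ∧ ¬p1) → ◇(¬p2 ∧ ¬p1)) ∧ □p3, 0
2. ¬((¬p2 ∧ ¬p1) → ◇(¬p2 ∧ ¬p1)), 0   [∧-rule on 1]
3. □p3, 0   [∧-rule on 1]
4. ¬p2 ∧ ¬p1, 0   [¬→-rule on 2]
5. ¬◇(¬p2 ∧ ¬p1), 0   [¬→-rule on 2]
6. ¬p2, 0   [∧-rule on 4]
7. ¬p1, 0   [∧-rule on 4]
8. p3, 0   [□-rule on 3 via 0R0]
9. ¬(¬p2 ∧ ¬p1), 0   [¬◇-rule on 5 via 0R0]
10. p1, 0   [¬∧-rule on 9 (branches; this branch)]
Accessibility: 0R0
Branch closes: p1 and ¬p1 both at 0.
Every branch closes (one shown): unsatisfiable in T, hence also in S4, S5 (every S4/S5-frame is a T-frame).
K-tableau for the formula:
1. ¬((¬p2 ∧ ¬p1) → ◇(¬p2 ∧ ¬p1)) ∧ □p3, 0
2. ¬((¬p2 ∧ ¬p1) → ◇(¬p2 ∧ ¬p1)), 0   [∧-rule on 1]
3. □p3, 0   [∧-rule on 1]
4. ¬p2 ∧ ¬p1, 0   [¬→-rule on 2]
5. ¬◇(¬p2 ∧ ¬p1), 0   [¬→-rule on 2]
6. ¬p2, 0   [∧-rule on 4]
7. ¬p1, 0   [∧-rule on 4]
Complete open branch: satisfiable in K.

K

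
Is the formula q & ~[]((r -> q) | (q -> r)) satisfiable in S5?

Unsatisfiable

1. q & ~[]((r -> q) | (q -> r)), u
2. q, u   [&-rule on 1]
3. ~[]((r -> q) | (q -> r)), u   [&-rule on 1]
4. ~((r -> q) | (q -> r)), v   [~[]-rule on 3: fresh world v, uRv]
5. ~(r -> q), v   [~|-rule on 4]
6. ~(q -> r), v   [~|-rule on 4]
7. r, v   [~->-rule on 5]
8. ~q, v   [~->-rule on 5]
9. q, v   [~->-rule on 6]
10. ~r, v   [~->-rule on 6]
Accessibility: uRu, uRv, vRu, vRv
Branch closes: q and ~q both at v.
All branches of the tableau close; one closing branch shown above.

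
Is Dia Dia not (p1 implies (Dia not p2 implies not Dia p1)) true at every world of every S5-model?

Tableau for the negation not Dia Dia not (p1 implies (Dia not p2 implies not Dia p1)):
1. not Dia Dia not (p1 implies (Dia not p2 implies not Dia p1)), u
2. not Dia not (p1 implies (Dia not p2 implies not Dia p1)), u   [neg-Dia-rule on 1 via uRu]
3. p1 implies (Dia not p2 implies not Dia p1), u   [neg-Dia-rule on 2 via uRu]
4. Dia not p2 implies not Dia p1, u   [implies-rule on 3 (branches; this branch)]
5. not Dia p1, u   [implies-rule on 4 (branches; this branch)]
6. not p1, u   [neg-Dia-rule on 5 via uRu]
Accessibility: uRu
The negation has an open branch (countermodel exists).

No, not valid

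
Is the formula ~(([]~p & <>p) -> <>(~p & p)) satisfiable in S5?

1. ~(([]~p & <>p) -> <>(~p & p)), w0
2. []~p & <>p, w0   [~->-rule on 1]
3. ~<>(~p & p), w0   [~->-rule on 1]
4. []~p, w0   [&-rule on 2]
5. <>p, w0   [&-rule on 2]
6. ~(~p & p), w0   [~<>-rule on 3 via w0Rw0]
7. ~p, w0   [[]-rule on 4 via w0Rw0]
8. p, w1   [<>-rule on 5: fresh world w1, w0Rw1]
9. ~(~p & p), w1   [~<>-rule on 3 via w0Rw1]
10. ~p, w1   [[]-rule on 4 via w0Rw1]
Accessibility: w0Rw0, w0Rw1, w1Rw0, w1Rw1
Branch closes: p and ~p both at w1.
Every branch closes; the branch above is one of them.

Unsatisfiable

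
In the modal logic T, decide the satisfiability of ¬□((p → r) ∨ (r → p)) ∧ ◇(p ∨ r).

Unsatisfiable

1. ¬□((p → r) ∨ (r → p)) ∧ ◇(p ∨ r), u
2. ¬□((p → r) ∨ (r → p)), u   [∧-rule on 1]
3. ◇(p ∨ r), u   [∧-rule on 1]
4. ¬((p → r) ∨ (r → p)), v   [¬□-rule on 2: fresh world v, uRv]
5. ¬(p → r), v   [¬∨-rule on 4]
6. ¬(r → p), v   [¬∨-rule on 4]
7. p, v   [¬→-rule on 5]
8. ¬r, v   [¬→-rule on 5]
9. r, v   [¬→-rule on 6]
10. ¬p, v   [¬→-rule on 6]
Accessibility: uRu, uRv, vRv
Branch closes: r and ¬r both at v.
(One branch shown.) All branches close.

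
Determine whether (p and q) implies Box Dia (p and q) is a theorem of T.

Tableau for the negation not ((p and q) implies Box Dia (p and q)):
1. not ((p and q) implies Box Dia (p and q)), u
2. p and q, u   [neg-implies-rule on 1]
3. not Box Dia (p and q), u   [neg-implies-rule on 1]
4. p, u   [and-rule on 2]
5. q, u   [and-rule on 2]
6. not Dia (p and q), v   [neg-Box-rule on 3: fresh world v, uRv]
7. not (p and q), v   [neg-Dia-rule on 6 via vRv]
8. not q, v   [neg-and-rule on 7 (branches; this branch)]
Accessibility: uRu, uRv, vRv
The negation has an open branch (countermodel exists).

No, not valid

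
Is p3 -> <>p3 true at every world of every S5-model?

Yes, valid

Tableau for the negation ~(p3 -> <>p3):
1. ~(p3 -> <>p3), w0
2. p3, w0
3. ~<>p3, w0
4. ~p3, w0
Accessibility: w0Rw0
Branch closes: p3 and ~p3 both at w0.
All branches of the negation close; one closing branch shown above.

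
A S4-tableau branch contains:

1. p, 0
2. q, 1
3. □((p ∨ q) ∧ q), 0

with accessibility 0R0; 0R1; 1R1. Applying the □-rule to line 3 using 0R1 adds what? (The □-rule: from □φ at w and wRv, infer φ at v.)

(p ∨ q) ∧ q, 1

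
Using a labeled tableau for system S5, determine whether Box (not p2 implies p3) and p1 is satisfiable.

Yes, satisfiable

1. Box (not p2 implies p3) and p1, w0
2. Box (not p2 implies p3), w0
3. p1, w0
4. not p2 implies p3, w0
5. p3, w0
Accessibility: w0Rw0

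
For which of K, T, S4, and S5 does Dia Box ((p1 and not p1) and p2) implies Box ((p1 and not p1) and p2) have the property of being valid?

K-tableau for the negation not (Dia Box ((p1 and not p1) and p2) implies Box ((p1 and not p1) and p2)):
1. not (Dia Box ((p1 and not p1) and p2) implies Box ((p1 and not p1) and p2)), u
2. Dia Box ((p1 and not p1) and p2), u
3. not Box ((p1 and not p1) and p2), u
4. Box ((p1 and not p1) and p2), v
5. not ((p1 and not p1) and p2), w
6. not p2, w
Accessibility: uRv, uRw
Complete open branch: countermodel on a K-frame, so not valid in K.
T-tableau for the negation not (Dia Box ((p1 and not p1) and p2) implies Box ((p1 and not p1) and p2)):
1. not (Dia Box ((p1 and not p1) and p2) implies Box ((p1 and not p1) and p2)), u
2. Dia Box ((p1 and not p1) and p2), u
3. not Box ((p1 and not p1) and p2), u
4. Box ((p1 and not p1) and p2), v
5. (p1 and not p1) and p2, v
6. p1 and not p1, v
7. p2, v
8. p1, v
9. not p1, v
Accessibility: uRu, uRv, vRv
Branch closes: p1 and not p1 both at v.
Every branch closes (one shown): valid in T, hence also in S4, S5 (every theorem of T is a theorem of S4 and S5).

T, S4, S5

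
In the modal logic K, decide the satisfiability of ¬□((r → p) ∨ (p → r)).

1. ¬□((r → p) ∨ (p → r)), 0
2. ¬((r → p) ∨ (p → r)), 1   [¬□-rule on 1: fresh world 1, 0R1]
3. ¬(r → p), 1   [¬∨-rule on 2]
4. ¬(p → r), 1   [¬∨-rule on 2]
5. r, 1   [¬→-rule on 3]
6. ¬p, 1   [¬→-rule on 3]
7. p, 1   [¬→-rule on 4]
8. ¬r, 1   [¬→-rule on 4]
Accessibility: 0R1
Branch closes: p and ¬p both at 1.
All branches of the tableau close; one closing branch shown above.

No, unsatisfiable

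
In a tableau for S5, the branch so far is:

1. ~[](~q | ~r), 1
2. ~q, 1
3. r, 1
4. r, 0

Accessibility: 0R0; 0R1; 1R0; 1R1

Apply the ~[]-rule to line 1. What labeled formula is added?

a fresh world 2 with 1R2, and ~(~q | ~r) at 2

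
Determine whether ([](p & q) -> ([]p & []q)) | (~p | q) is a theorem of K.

Tableau for the negation ~(([](p & q) -> ([]p & []q)) | (~p | q)):
1. ~(([](p & q) -> ([]p & []q)) | (~p | q)), w0
2. ~([](p & q) -> ([]p & []q)), w0   [~|-rule on 1]
3. ~(~p | q), w0   [~|-rule on 1]
4. [](p & q), w0   [~->-rule on 2]
5. ~([]p & []q), w0   [~->-rule on 2]
6. p, w0   [~|-rule on 3]
7. ~q, w0   [~|-rule on 3]
8. ~[]q, w0   [~&-rule on 5 (branches; this branch)]
9. ~q, w1   [~[]-rule on 8: fresh world w1, w0Rw1]
10. p & q, w1   [[]-rule on 4 via w0Rw1]
11. p, w1   [&-rule on 10]
12. q, w1   [&-rule on 10]
Accessibility: w0Rw1
Branch closes: q and ~q both at w1.
All branches of the negation close; one closing branch shown above.

Valid in K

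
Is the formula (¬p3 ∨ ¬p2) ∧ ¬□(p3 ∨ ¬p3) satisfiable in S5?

1. (¬p3 ∨ ¬p2) ∧ ¬□(p3 ∨ ¬p3), 0
2. ¬p3 ∨ ¬p2, 0
3. ¬□(p3 ∨ ¬p3), 0
4. ¬p2, 0
5. ¬(p3 ∨ ¬p3), 1
6. ¬p3, 1
7. p3, 1
Accessibility: 0R0, 0R1, 1R0, 1R1
Branch closes: p3 and ¬p3 both at 1.
(One branch shown.) All branches close.

No, unsatisfiable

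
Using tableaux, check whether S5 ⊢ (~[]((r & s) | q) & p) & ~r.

Tableau for the negation ~((~[]((r & s) | q) & p) & ~r):
1. ~((~[]((r & s) | q) & p) & ~r), w0
2. r, w0   [~&-rule on 1 (branches; this branch)]
Accessibility: w0Rw0
The negation has an open branch (countermodel exists).

No, not valid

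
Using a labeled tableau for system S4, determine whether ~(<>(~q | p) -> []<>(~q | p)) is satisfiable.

1. ~(<>(~q | p) -> []<>(~q | p)), w0
2. <>(~q | p), w0   [~->-rule on 1]
3. ~[]<>(~q | p), w0   [~->-rule on 1]
4. ~q | p, w1   [<>-rule on 2: fresh world w1, w0Rw1]
5. p, w1   [|-rule on 4 (branches; this branch)]
6. ~<>(~q | p), w2   [~[]-rule on 3: fresh world w2, w0Rw2]
7. ~(~q | p), w2   [~<>-rule on 6 via w2Rw2]
8. q, w2   [~|-rule on 7]
9. ~p, w2   [~|-rule on 7]
Accessibility: w0Rw0, w0Rw1, w0Rw2, w1Rw1, w2Rw2

Satisfiable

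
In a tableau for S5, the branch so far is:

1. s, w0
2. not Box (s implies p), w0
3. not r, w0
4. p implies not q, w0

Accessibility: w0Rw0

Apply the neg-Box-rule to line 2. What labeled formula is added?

a fresh world w1 with w0Rw1, and not (s implies p) at w1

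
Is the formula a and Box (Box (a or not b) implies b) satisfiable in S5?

Yes, satisfiable

1. a and Box (Box (a or not b) implies b), u
2. a, u
3. Box (Box (a or not b) implies b), u
4. Box (a or not b) implies b, u
5. b, u
Accessibility: uRu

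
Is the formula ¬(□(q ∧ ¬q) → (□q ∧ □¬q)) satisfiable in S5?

Unsatisfiable

1. ¬(□(q ∧ ¬q) → (□q ∧ □¬q)), w0
2. □(q ∧ ¬q), w0
3. ¬(□q ∧ □¬q), w0
4. q ∧ ¬q, w0
5. q, w0
6. ¬q, w0
Accessibility: w0Rw0
Branch closes: q and ¬q both at w0.
Every branch closes; the branch above is one of them.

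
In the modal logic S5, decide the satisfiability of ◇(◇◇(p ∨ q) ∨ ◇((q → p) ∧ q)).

1. ◇(◇◇(p ∨ q) ∨ ◇((q → p) ∧ q)), 0
2. ◇◇(p ∨ q) ∨ ◇((q → p) ∧ q), 1   [◇-rule on 1: fresh world 1, 0R1]
3. ◇((q → p) ∧ q), 1   [∨-rule on 2 (branches; this branch)]
4. (q → p) ∧ q, 2   [◇-rule on 3: fresh world 2, 1R2]
5. q → p, 2   [∧-rule on 4]
6. q, 2   [∧-rule on 4]
7. p, 2   [→-rule on 5 (branches; this branch)]
Accessibility: 0R0, 0R1, 0R2, 1R0, 1R1, 1R2, 2R0, 2R1, 2R2

Satisfiable (open branch found)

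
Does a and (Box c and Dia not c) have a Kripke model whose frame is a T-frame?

Unsatisfiable (every branch closes)

1. a and (Box c and Dia not c), u
2. a, u
3. Box c and Dia not c, u
4. Box c, u
5. Dia not c, u
6. c, u
7. not c, v
8. c, v
Accessibility: uRu, uRv, vRv
Branch closes: c and not c both at v.
Every branch closes; the branch above is one of them.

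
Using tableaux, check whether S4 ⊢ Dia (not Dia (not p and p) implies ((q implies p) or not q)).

Tableau for the negation not Dia (not Dia (not p and p) implies ((q implies p) or not q)):
1. not Dia (not Dia (not p and p) implies ((q implies p) or not q)), w0
2. not (not Dia (not p and p) implies ((q implies p) or not q)), w0
3. not Dia (not p and p), w0
4. not ((q implies p) or not q), w0
5. not (q implies p), w0
6. q, w0
7. not p, w0
8. not (not p and p), w0
Accessibility: w0Rw0
The negation has an open branch (countermodel exists).

No, not valid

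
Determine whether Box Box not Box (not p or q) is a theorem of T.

Invalid (countermodel exists)

Tableau for the negation not Box Box not Box (not p or q):
1. not Box Box not Box (not p or q), w0
2. not Box not Box (not p or q), w1
3. Box (not p or q), w2
4. not p or q, w2
5. q, w2
Accessibility: w0Rw0, w0Rw1, w1Rw1, w1Rw2, w2Rw2
The negation has an open branch (countermodel exists).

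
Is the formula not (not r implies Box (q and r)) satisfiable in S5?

1. not (not r implies Box (q and r)), u
2. not r, u
3. not Box (q and r), u
4. not (q and r), v
5. not r, v
Accessibility: uRu, uRv, vRu, vRv

Satisfiable (open branch found)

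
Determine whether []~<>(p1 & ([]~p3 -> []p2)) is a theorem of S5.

Tableau for the negation ~[]~<>(p1 & ([]~p3 -> []p2)):
1. ~[]~<>(p1 & ([]~p3 -> []p2)), w0
2. <>(p1 & ([]~p3 -> []p2)), w1
3. p1 & ([]~p3 -> []p2), w2
4. p1, w2
5. []~p3 -> []p2, w2
6. []p2, w2
7. p2, w0
8. p2, w1
9. p2, w2
Accessibility: w0Rw0, w0Rw1, w0Rw2, w1Rw0, w1Rw1, w1Rw2, w2Rw0, w2Rw1, w2Rw2
The negation has an open branch (countermodel exists).

Invalid (countermodel exists)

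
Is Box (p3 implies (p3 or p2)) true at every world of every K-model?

Valid

Tableau for the negation not Box (p3 implies (p3 or p2)):
1. not Box (p3 implies (p3 or p2)), u
2. not (p3 implies (p3 or p2)), v
3. p3, v
4. not (p3 or p2), v
5. not p3, v
6. not p2, v
Accessibility: uRv
Branch closes: p3 and not p3 both at v.
Every branch of the negation's tableau closes; the branch above is one of them.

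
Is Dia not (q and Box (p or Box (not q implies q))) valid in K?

Tableau for the negation not Dia not (q and Box (p or Box (not q implies q))):
1. not Dia not (q and Box (p or Box (not q implies q))), u
The negation has an open branch (countermodel exists).

Invalid (countermodel exists)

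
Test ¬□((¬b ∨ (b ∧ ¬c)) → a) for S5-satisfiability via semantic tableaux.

Satisfiable

1. ¬□((¬b ∨ (b ∧ ¬c)) → a), 0
2. ¬((¬b ∨ (b ∧ ¬c)) → a), 1   [¬□-rule on 1: fresh world 1, 0R1]
3. ¬b ∨ (b ∧ ¬c), 1   [¬→-rule on 2]
4. ¬a, 1   [¬→-rule on 2]
5. b ∧ ¬c, 1   [∨-rule on 3 (branches; this branch)]
6. b, 1   [∧-rule on 5]
7. ¬c, 1   [∧-rule on 5]
Accessibility: 0R0, 0R1, 1R0, 1R1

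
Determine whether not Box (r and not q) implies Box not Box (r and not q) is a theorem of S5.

Tableau for the negation not (not Box (r and not q) implies Box not Box (r and not q)):
1. not (not Box (r and not q) implies Box not Box (r and not q)), u
2. not Box (r and not q), u
3. not Box not Box (r and not q), u
4. not (r and not q), v
5. q, v
6. Box (r and not q), w
7. r and not q, u
8. r, u
9. not q, u
10. r and not q, v
11. r, v
12. not q, v
Accessibility: uRu, uRv, uRw, vRu, vRv, vRw, wRu, wRv, wRw
Branch closes: q and not q both at v.
Every branch of the negation's tableau closes; the branch above is one of them.

Valid in S5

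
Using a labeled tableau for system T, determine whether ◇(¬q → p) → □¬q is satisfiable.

1. ◇(¬q → p) → □¬q, u
2. □¬q, u
3. ¬q, u
Accessibility: uRu

Satisfiable (open branch found)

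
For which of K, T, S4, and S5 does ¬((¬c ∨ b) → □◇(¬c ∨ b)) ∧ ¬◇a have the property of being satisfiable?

K, T, S4

S4-tableau for the formula:
1. ¬((¬c ∨ b) → □◇(¬c ∨ b)) ∧ ¬◇a, u
2. ¬((¬c ∨ b) → □◇(¬c ∨ b)), u
3. ¬◇a, u
4. ¬c ∨ b, u
5. ¬□◇(¬c ∨ b), u
6. ¬a, u
7. b, u
8. ¬◇(¬c ∨ b), v
9. ¬a, v
10. ¬(¬c ∨ b), v
11. c, v
12. ¬b, v
Accessibility: uRu, uRv, vRv
Complete open branch: satisfiable in S4, hence also in K, T (this S4-model is also a K-model and a T-model).
S5-tableau for the formula:
1. ¬((¬c ∨ b) → □◇(¬c ∨ b)) ∧ ¬◇a, u
2. ¬((¬c ∨ b) → □◇(¬c ∨ b)), u
3. ¬◇a, u
4. ¬c ∨ b, u
5. ¬□◇(¬c ∨ b), u
6. ¬a, u
7. b, u
8. ¬◇(¬c ∨ b), v
9. ¬a, v
10. ¬(¬c ∨ b), u
11. c, u
12. ¬b, u
Accessibility: uRu, uRv, vRu, vRv
Branch closes: b and ¬b both at u.
Every branch closes (one shown): unsatisfiable in S5.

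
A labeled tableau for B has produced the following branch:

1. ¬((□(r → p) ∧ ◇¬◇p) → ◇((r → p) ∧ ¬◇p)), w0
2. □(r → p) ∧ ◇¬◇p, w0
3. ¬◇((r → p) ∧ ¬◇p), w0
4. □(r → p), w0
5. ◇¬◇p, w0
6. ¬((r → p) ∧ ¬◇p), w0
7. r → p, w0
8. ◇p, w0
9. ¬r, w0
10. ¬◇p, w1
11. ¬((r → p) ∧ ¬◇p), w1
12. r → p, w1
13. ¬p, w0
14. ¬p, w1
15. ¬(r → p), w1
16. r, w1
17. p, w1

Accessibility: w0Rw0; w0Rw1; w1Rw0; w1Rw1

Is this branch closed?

Yes, closed

Both p and ¬p appear at w1.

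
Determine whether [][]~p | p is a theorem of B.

Tableau for the negation ~([][]~p | p):
1. ~([][]~p | p), 0
2. ~[][]~p, 0
3. ~p, 0
4. ~[]~p, 1
5. p, 2
Accessibility: 0R0, 0R1, 1R0, 1R1, 1R2, 2R1, 2R2
The negation has an open branch (countermodel exists).

Not valid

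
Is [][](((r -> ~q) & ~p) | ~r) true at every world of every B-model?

Tableau for the negation ~[][](((r -> ~q) & ~p) | ~r):
1. ~[][](((r -> ~q) & ~p) | ~r), w0
2. ~[](((r -> ~q) & ~p) | ~r), w1   [~[]-rule on 1: fresh world w1, w0Rw1]
3. ~(((r -> ~q) & ~p) | ~r), w2   [~[]-rule on 2: fresh world w2, w1Rw2]
4. ~((r -> ~q) & ~p), w2   [~|-rule on 3]
5. r, w2   [~|-rule on 3]
6. p, w2   [~&-rule on 4 (branches; this branch)]
Accessibility: w0Rw0, w0Rw1, w1Rw0, w1Rw1, w1Rw2, w2Rw1, w2Rw2
The negation has an open branch (countermodel exists).

No, not valid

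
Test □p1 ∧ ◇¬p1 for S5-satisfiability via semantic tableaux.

Unsatisfiable (every branch closes)

1. □p1 ∧ ◇¬p1, u
2. □p1, u
3. ◇¬p1, u
4. p1, u
5. ¬p1, v
6. p1, v
Accessibility: uRu, uRv, vRu, vRv
Branch closes: p1 and ¬p1 both at v.
(One branch shown.) All branches close.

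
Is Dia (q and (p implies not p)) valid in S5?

Tableau for the negation not Dia (q and (p implies not p)):
1. not Dia (q and (p implies not p)), w0
2. not (q and (p implies not p)), w0
3. not (p implies not p), w0
4. p, w0
Accessibility: w0Rw0
The negation has an open branch (countermodel exists).

Invalid (countermodel exists)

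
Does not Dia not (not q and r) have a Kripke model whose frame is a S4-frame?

1. not Dia not (not q and r), w0
2. not q and r, w0
3. not q, w0
4. r, w0
Accessibility: w0Rw0

Satisfiable (open branch found)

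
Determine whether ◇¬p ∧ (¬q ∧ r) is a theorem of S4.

Tableau for the negation ¬(◇¬p ∧ (¬q ∧ r)):
1. ¬(◇¬p ∧ (¬q ∧ r)), u
2. ¬(¬q ∧ r), u   [¬∧-rule on 1 (branches; this branch)]
3. ¬r, u   [¬∧-rule on 2 (branches; this branch)]
Accessibility: uRu
The negation has an open branch (countermodel exists).

Invalid (countermodel exists)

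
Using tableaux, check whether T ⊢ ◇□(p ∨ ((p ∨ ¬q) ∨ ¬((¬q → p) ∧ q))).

Tableau for the negation ¬◇□(p ∨ ((p ∨ ¬q) ∨ ¬((¬q → p) ∧ q))):
1. ¬◇□(p ∨ ((p ∨ ¬q) ∨ ¬((¬q → p) ∧ q))), w0
2. ¬□(p ∨ ((p ∨ ¬q) ∨ ¬((¬q → p) ∧ q))), w0
3. ¬(p ∨ ((p ∨ ¬q) ∨ ¬((¬q → p) ∧ q))), w1
4. ¬p, w1
5. ¬((p ∨ ¬q) ∨ ¬((¬q → p) ∧ q)), w1
6. ¬(p ∨ ¬q), w1
7. (¬q → p) ∧ q, w1
8. q, w1
9. ¬q → p, w1
10. ¬□(p ∨ ((p ∨ ¬q) ∨ ¬((¬q → p) ∧ q))), w1
11. ¬(p ∨ ((p ∨ ¬q) ∨ ¬((¬q → p) ∧ q))), w2
12. ¬p, w2
13. ¬((p ∨ ¬q) ∨ ¬((¬q → p) ∧ q)), w2
14. ¬(p ∨ ¬q), w2
15. (¬q → p) ∧ q, w2
16. q, w2
17. ¬q → p, w2
Accessibility: w0Rw0, w0Rw1, w1Rw1, w1Rw2, w2Rw2
The negation has an open branch (countermodel exists).

Invalid (countermodel exists)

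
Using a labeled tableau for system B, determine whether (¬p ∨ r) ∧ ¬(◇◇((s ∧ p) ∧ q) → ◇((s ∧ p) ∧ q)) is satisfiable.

Satisfiable

1. (¬p ∨ r) ∧ ¬(◇◇((s ∧ p) ∧ q) → ◇((s ∧ p) ∧ q)), w0
2. ¬p ∨ r, w0
3. ¬(◇◇((s ∧ p) ∧ q) → ◇((s ∧ p) ∧ q)), w0
4. ◇◇((s ∧ p) ∧ q), w0
5. ¬◇((s ∧ p) ∧ q), w0
6. ¬((s ∧ p) ∧ q), w0
7. r, w0
8. ¬q, w0
9. ◇((s ∧ p) ∧ q), w1
10. ¬((s ∧ p) ∧ q), w1
11. ¬q, w1
12. (s ∧ p) ∧ q, w2
13. s ∧ p, w2
14. q, w2
15. s, w2
16. p, w2
Accessibility: w0Rw0, w0Rw1, w1Rw0, w1Rw1, w1Rw2, w2Rw1, w2Rw2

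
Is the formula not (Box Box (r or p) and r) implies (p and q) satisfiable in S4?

1. not (Box Box (r or p) and r) implies (p and q), u
2. p and q, u
3. p, u
4. q, u
Accessibility: uRu

Yes, satisfiable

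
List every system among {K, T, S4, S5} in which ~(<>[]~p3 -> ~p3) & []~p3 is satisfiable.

K-tableau for the formula:
1. ~(<>[]~p3 -> ~p3) & []~p3, w0
2. ~(<>[]~p3 -> ~p3), w0
3. []~p3, w0
4. <>[]~p3, w0
5. p3, w0
6. []~p3, w1
7. ~p3, w1
Accessibility: w0Rw1
Complete open branch: satisfiable in K.
T-tableau for the formula:
1. ~(<>[]~p3 -> ~p3) & []~p3, w0
2. ~(<>[]~p3 -> ~p3), w0
3. []~p3, w0
4. <>[]~p3, w0
5. p3, w0
6. ~p3, w0
Accessibility: w0Rw0
Branch closes: p3 and ~p3 both at w0.
Every branch closes (one shown): unsatisfiable in T, hence also in S4, S5 (every S4/S5-frame is a T-frame).

K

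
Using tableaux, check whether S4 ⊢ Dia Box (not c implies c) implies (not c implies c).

No, not valid

Tableau for the negation not (Dia Box (not c implies c) implies (not c implies c)):
1. not (Dia Box (not c implies c) implies (not c implies c)), w0
2. Dia Box (not c implies c), w0   [neg-implies-rule on 1]
3. not (not c implies c), w0   [neg-implies-rule on 1]
4. not c, w0   [neg-implies-rule on 3]
5. Box (not c implies c), w1   [Dia-rule on 2: fresh world w1, w0Rw1]
6. not c implies c, w1   [Box-rule on 5 via w1Rw1]
7. c, w1   [implies-rule on 6 (branches; this branch)]
Accessibility: w0Rw0, w0Rw1, w1Rw1
The negation has an open branch (countermodel exists).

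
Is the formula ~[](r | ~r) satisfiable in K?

1. ~[](r | ~r), 0
2. ~(r | ~r), 1
3. ~r, 1
4. r, 1
Accessibility: 0R1
Branch closes: r and ~r both at 1.
Every branch closes; the branch above is one of them.

Unsatisfiable (every branch closes)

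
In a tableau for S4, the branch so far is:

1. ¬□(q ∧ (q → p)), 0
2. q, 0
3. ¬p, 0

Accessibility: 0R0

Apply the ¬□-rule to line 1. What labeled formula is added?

a fresh world 1 with 0R1, and ¬(q ∧ (q → p)) at 1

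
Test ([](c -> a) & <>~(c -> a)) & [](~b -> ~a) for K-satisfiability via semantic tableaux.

1. ([](c -> a) & <>~(c -> a)) & [](~b -> ~a), 0
2. [](c -> a) & <>~(c -> a), 0
3. [](~b -> ~a), 0
4. [](c -> a), 0
5. <>~(c -> a), 0
6. ~(c -> a), 1
7. c, 1
8. ~a, 1
9. ~b -> ~a, 1
10. c -> a, 1
11. a, 1
Accessibility: 0R1
Branch closes: a and ~a both at 1.
(One branch shown.) All branches close.

Unsatisfiable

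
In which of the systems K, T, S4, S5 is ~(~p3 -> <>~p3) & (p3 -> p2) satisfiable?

K

T-tableau for the formula:
1. ~(~p3 -> <>~p3) & (p3 -> p2), 0
2. ~(~p3 -> <>~p3), 0
3. p3 -> p2, 0
4. ~p3, 0
5. ~<>~p3, 0
6. p3, 0
Accessibility: 0R0
Branch closes: p3 and ~p3 both at 0.
Every branch closes (one shown): unsatisfiable in T, hence also in S4, S5 (every S4/S5-frame is a T-frame).
K-tableau for the formula:
1. ~(~p3 -> <>~p3) & (p3 -> p2), 0
2. ~(~p3 -> <>~p3), 0
3. p3 -> p2, 0
4. ~p3, 0
5. ~<>~p3, 0
6. p2, 0
Complete open branch: satisfiable in K.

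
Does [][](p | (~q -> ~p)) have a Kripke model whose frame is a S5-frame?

1. [][](p | (~q -> ~p)), w0
2. [](p | (~q -> ~p)), w0   [[]-rule on 1 via w0Rw0]
3. p | (~q -> ~p), w0   [[]-rule on 2 via w0Rw0]
4. ~q -> ~p, w0   [|-rule on 3 (branches; this branch)]
5. ~p, w0   [->-rule on 4 (branches; this branch)]
Accessibility: w0Rw0

Satisfiable (open branch found)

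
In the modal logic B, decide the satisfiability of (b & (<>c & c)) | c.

Yes, satisfiable

1. (b & (<>c & c)) | c, w0
2. c, w0   [|-rule on 1 (branches; this branch)]
Accessibility: w0Rw0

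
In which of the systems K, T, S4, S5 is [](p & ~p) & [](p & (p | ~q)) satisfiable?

K

K-tableau for the formula:
1. [](p & ~p) & [](p & (p | ~q)), w0
2. [](p & ~p), w0   [&-rule on 1]
3. [](p & (p | ~q)), w0   [&-rule on 1]
Complete open branch: satisfiable in K.
T-tableau for the formula:
1. [](p & ~p) & [](p & (p | ~q)), w0
2. [](p & ~p), w0   [&-rule on 1]
3. [](p & (p | ~q)), w0   [&-rule on 1]
4. p & ~p, w0   [[]-rule on 2 via w0Rw0]
5. p, w0   [&-rule on 4]
6. ~p, w0   [&-rule on 4]
Accessibility: w0Rw0
Branch closes: p and ~p both at w0.
Every branch closes (one shown): unsatisfiable in T, hence also in S4, S5 (every S4/S5-frame is a T-frame).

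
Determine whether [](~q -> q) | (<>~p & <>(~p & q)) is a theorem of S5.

Tableau for the negation ~([](~q -> q) | (<>~p & <>(~p & q))):
1. ~([](~q -> q) | (<>~p & <>(~p & q))), 0
2. ~[](~q -> q), 0
3. ~(<>~p & <>(~p & q)), 0
4. ~<>(~p & q), 0
5. ~(~p & q), 0
6. ~q, 0
7. ~(~q -> q), 1
8. ~q, 1
9. ~(~p & q), 1
Accessibility: 0R0, 0R1, 1R0, 1R1
The negation has an open branch (countermodel exists).

No, not valid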